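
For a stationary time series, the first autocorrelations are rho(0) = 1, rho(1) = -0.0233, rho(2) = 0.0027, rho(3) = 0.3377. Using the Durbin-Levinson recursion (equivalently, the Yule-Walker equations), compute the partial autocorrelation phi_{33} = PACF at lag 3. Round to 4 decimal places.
\phi_{33} = 0.3380

The PACF at lag k is phi_{kk}, the last component of the solution
to the Yule-Walker system G_k phi = r_k where
  (G_k)_{ij} = rho(|i - j|), (r_k)_i = rho(i), i,j = 1..k.
Equivalently, Durbin-Levinson gives phi_{kk} iteratively:
  phi_{11} = rho(1)
  phi_{kk} = [rho(k) - sum_{j=1..k-1} phi_{k-1,j} rho(k-j)]
            / [1 - sum_{j=1..k-1} phi_{k-1,j} rho(j)],
  phi_{k,j} = phi_{k-1,j} - phi_{kk} phi_{k-1,k-j},  j = 1..k-1.
Step k = 1:
  phi_11 = rho(1) = -0.0233.
Step k = 2:
  phi_22 = [rho(2) - phi_11 rho(1)] / [1 - phi_11 rho(1)] = [0.0027 - (-0.0233)(-0.0233)] / [1 - (-0.0233)(-0.0233)]
         = 0.00215711 / 0.99945711 = 0.002158.
  Update: phi_21 = phi_11 - phi_22 phi_11 = -0.0233 - (0.002158)(-0.0233) = -0.02325.
Step k = 3:
  phi_33 = [rho(3) - phi_21 rho(2) - phi_22 rho(1)] / [1 - phi_21 rho(1) - phi_22 rho(2)]
    numerator   = 0.3377 - (-0.02325)(0.0027) - (0.002158)(-0.0233) = 0.33781306
    denominator = 1 - (-0.02325)(-0.0233) - (0.002158)(0.0027) = 0.99945245
  phi_33 = 0.33781306 / 0.99945245 = 0.338.
Therefore phi_{33} = 0.3380.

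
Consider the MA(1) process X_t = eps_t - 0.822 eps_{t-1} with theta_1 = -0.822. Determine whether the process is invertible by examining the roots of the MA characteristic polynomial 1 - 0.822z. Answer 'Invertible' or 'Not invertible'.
\text{Invertible}

The MA(q) characteristic polynomial is P(z) = 1 - 0.822z.
Invertibility requires all roots to lie outside the unit circle, i.e. |z| > 1 for every root.
This is linear in z: 1 + (-0.822) z = 0  =>  z = -1/(-0.822) = 1.216545,  |z| = 1.216545.
Moduli of all roots: 1.2165.
All moduli strictly greater than 1? Yes.
Verdict: Invertible.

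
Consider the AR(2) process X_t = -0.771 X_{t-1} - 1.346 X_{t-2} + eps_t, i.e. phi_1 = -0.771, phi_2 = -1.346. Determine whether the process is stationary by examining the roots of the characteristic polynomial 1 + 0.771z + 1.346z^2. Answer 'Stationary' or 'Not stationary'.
\text{Not stationary}

The AR(p) characteristic polynomial is P(z) = 1 + 0.771z + 1.346z^2.
Stationarity requires all roots to lie outside the unit circle, i.e. |z| > 1 for every root.
Set 1 + (0.771) z + (1.346) z^2 = 0, i.e. a z^2 + b z + c = 0 with a = 1.346, b = 0.771, c = 1.
Discriminant D = b^2 - 4ac = (0.771)^2 - 4*(1.346)*1 = 0.594441 - (5.384) = -4.789559.
D < 0, so the roots are the complex-conjugate pair z = (-b +/- i sqrt(-D)) / (2a) = -0.2864 +/- 0.813i.
For a conjugate pair |z|^2 = z * conj(z) = (product of roots) = c/a = 1/(1.346) = 0.742942, so |z| = sqrt(0.742942) = 0.8619 for both roots.
Moduli of all roots: 0.8619, 0.8619.
All moduli strictly greater than 1? No.
Verdict: Not stationary.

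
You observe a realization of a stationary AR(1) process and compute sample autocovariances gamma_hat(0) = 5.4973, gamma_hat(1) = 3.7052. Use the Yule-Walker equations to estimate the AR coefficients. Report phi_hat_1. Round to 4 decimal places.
\hat\phi_{1} = 0.6740

The Yule-Walker equations for an AR(p) process read, in matrix form,
  Gamma_p phi = r_p,   with   (Gamma_p)_{ij} = gamma(|i - j|),
                       (r_p)_i = gamma(i),   i,j = 1..p.
Substitute the sample gammas (Toeplitz matrix and right-hand side of size 1):
  Gamma_p = [[5.4973]]
  r_p     = [3.7052]
With p = 1 this is the single equation gamma(0) phi_1 = gamma(1):
  phi_hat_1 = gamma(1) / gamma(0) = 3.7052 / 5.4973 = 0.6740.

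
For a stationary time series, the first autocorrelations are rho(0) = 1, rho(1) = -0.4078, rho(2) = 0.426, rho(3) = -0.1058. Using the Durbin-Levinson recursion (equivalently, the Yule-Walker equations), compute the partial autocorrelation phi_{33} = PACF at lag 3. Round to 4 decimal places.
\phi_{33} = 0.1871

The PACF at lag k is phi_{kk}, the last component of the solution
to the Yule-Walker system G_k phi = r_k where
  (G_k)_{ij} = rho(|i - j|), (r_k)_i = rho(i), i,j = 1..k.
Equivalently, Durbin-Levinson gives phi_{kk} iteratively:
  phi_{11} = rho(1)
  phi_{kk} = [rho(k) - sum_{j=1..k-1} phi_{k-1,j} rho(k-j)]
            / [1 - sum_{j=1..k-1} phi_{k-1,j} rho(j)],
  phi_{k,j} = phi_{k-1,j} - phi_{kk} phi_{k-1,k-j},  j = 1..k-1.
Step k = 1:
  phi_11 = rho(1) = -0.4078.
Step k = 2:
  phi_22 = [rho(2) - phi_11 rho(1)] / [1 - phi_11 rho(1)] = [0.426 - (-0.4078)(-0.4078)] / [1 - (-0.4078)(-0.4078)]
         = 0.25969916 / 0.83369916 = 0.311502.
  Update: phi_21 = phi_11 - phi_22 phi_11 = -0.4078 - (0.311502)(-0.4078) = -0.280769.
Step k = 3:
  phi_33 = [rho(3) - phi_21 rho(2) - phi_22 rho(1)] / [1 - phi_21 rho(1) - phi_22 rho(2)]
    numerator   = -0.1058 - (-0.280769)(0.426) - (0.311502)(-0.4078) = 0.14083837
    denominator = 1 - (-0.280769)(-0.4078) - (0.311502)(0.426) = 0.75280229
  phi_33 = 0.14083837 / 0.75280229 = 0.1871.
Therefore phi_{33} = 0.1871.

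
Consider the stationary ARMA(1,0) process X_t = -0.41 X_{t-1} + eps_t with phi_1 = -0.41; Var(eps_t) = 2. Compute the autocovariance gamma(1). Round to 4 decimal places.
\gamma(1) = -0.9857

Multiply the model equation by X_{t-k} and take expectations. With theta_0 = psi_0 = 1 and psi_j the MA(infinity) weights, this gives
  gamma(k) - sum_i phi_i gamma(k-i) = c_k,
  c_k = sigma^2 * sum_{j=k..q} theta_j psi_{j-k}   (c_k = 0 for k > q),
using gamma(-m) = gamma(m).
Pure AR (q = 0): c_0 = sigma^2 = 2, c_k = 0 for k >= 1.
Equations for k = 0 and k = 1 (AR order 1):
  gamma(0) = phi_1 gamma(1) + c_0
  gamma(1) = phi_1 gamma(0) + c_1
Substituting the second into the first: gamma(0) (1 - phi_1^2) = c_0 + phi_1 c_1, so
  gamma(0) = c_0 / (1 - phi_1^2) = 2 / (1 - (-0.41)^2) = 2 / 0.8319 = 2.404135.
  gamma(1) = phi_1 gamma(0) = (-0.41)(2.404135) = -0.985695.
Therefore gamma(1) = -0.9857 (to 4 decimal places).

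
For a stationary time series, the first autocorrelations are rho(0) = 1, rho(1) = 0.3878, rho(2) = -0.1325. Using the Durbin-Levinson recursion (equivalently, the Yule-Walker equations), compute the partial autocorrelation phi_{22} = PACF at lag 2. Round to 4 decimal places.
\phi_{22} = -0.3330

The PACF at lag k is phi_{kk}, the last component of the solution
to the Yule-Walker system G_k phi = r_k where
  (G_k)_{ij} = rho(|i - j|), (r_k)_i = rho(i), i,j = 1..k.
Equivalently, Durbin-Levinson gives phi_{kk} iteratively:
  phi_{11} = rho(1)
  phi_{kk} = [rho(k) - sum_{j=1..k-1} phi_{k-1,j} rho(k-j)]
            / [1 - sum_{j=1..k-1} phi_{k-1,j} rho(j)],
  phi_{k,j} = phi_{k-1,j} - phi_{kk} phi_{k-1,k-j},  j = 1..k-1.
Step k = 1:
  phi_11 = rho(1) = 0.3878.
Step k = 2:
  phi_22 = [rho(2) - phi_11 rho(1)] / [1 - phi_11 rho(1)] = [-0.1325 - (0.3878)(0.3878)] / [1 - (0.3878)(0.3878)]
         = -0.28288884 / 0.84961116 = -0.333.
Therefore phi_{22} = -0.3330.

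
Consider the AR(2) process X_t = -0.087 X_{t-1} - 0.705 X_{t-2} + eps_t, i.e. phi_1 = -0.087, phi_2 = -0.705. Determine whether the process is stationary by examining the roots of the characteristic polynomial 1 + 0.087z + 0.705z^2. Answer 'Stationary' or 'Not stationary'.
\text{Stationary}

The AR(p) characteristic polynomial is P(z) = 1 + 0.087z + 0.705z^2.
Stationarity requires all roots to lie outside the unit circle, i.e. |z| > 1 for every root.
Set 1 + (0.087) z + (0.705) z^2 = 0, i.e. a z^2 + b z + c = 0 with a = 0.705, b = 0.087, c = 1.
Discriminant D = b^2 - 4ac = (0.087)^2 - 4*(0.705)*1 = 0.007569 - (2.82) = -2.812431.
D < 0, so the roots are the complex-conjugate pair z = (-b +/- i sqrt(-D)) / (2a) = -0.0617 +/- 1.1894i.
For a conjugate pair |z|^2 = z * conj(z) = (product of roots) = c/a = 1/(0.705) = 1.41844, so |z| = sqrt(1.41844) = 1.191 for both roots.
Moduli of all roots: 1.1910, 1.1910.
All moduli strictly greater than 1? Yes.
Verdict: Stationary.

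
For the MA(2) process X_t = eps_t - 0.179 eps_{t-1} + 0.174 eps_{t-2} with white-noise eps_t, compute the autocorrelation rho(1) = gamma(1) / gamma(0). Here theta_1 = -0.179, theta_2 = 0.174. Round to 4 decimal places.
\rho(1) = -0.1978

For an MA(q) process with theta_0 = 1, the autocovariance is
  gamma(k) = sigma^2 * sum_{i=0..q-k} theta_i * theta_{i+k},
and rho(k) = gamma(k) / gamma(0). Sigma^2 cancels.
  numerator   = (1)*(-0.179) + (-0.179)*(0.174) = -0.210146.
  denominator = (1)^2 + (-0.179)^2 + (0.174)^2 = 1.062317.
  rho(1) = -0.210146 / 1.062317 = -0.1978.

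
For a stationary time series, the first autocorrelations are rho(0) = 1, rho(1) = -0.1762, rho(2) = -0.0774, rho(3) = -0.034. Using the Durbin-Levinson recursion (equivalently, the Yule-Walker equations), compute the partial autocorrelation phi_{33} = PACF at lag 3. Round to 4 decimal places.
\phi_{33} = -0.0720

The PACF at lag k is phi_{kk}, the last component of the solution
to the Yule-Walker system G_k phi = r_k where
  (G_k)_{ij} = rho(|i - j|), (r_k)_i = rho(i), i,j = 1..k.
Equivalently, Durbin-Levinson gives phi_{kk} iteratively:
  phi_{11} = rho(1)
  phi_{kk} = [rho(k) - sum_{j=1..k-1} phi_{k-1,j} rho(k-j)]
            / [1 - sum_{j=1..k-1} phi_{k-1,j} rho(j)],
  phi_{k,j} = phi_{k-1,j} - phi_{kk} phi_{k-1,k-j},  j = 1..k-1.
Step k = 1:
  phi_11 = rho(1) = -0.1762.
Step k = 2:
  phi_22 = [rho(2) - phi_11 rho(1)] / [1 - phi_11 rho(1)] = [-0.0774 - (-0.1762)(-0.1762)] / [1 - (-0.1762)(-0.1762)]
         = -0.10844644 / 0.96895356 = -0.111921.
  Update: phi_21 = phi_11 - phi_22 phi_11 = -0.1762 - (-0.111921)(-0.1762) = -0.195921.
Step k = 3:
  phi_33 = [rho(3) - phi_21 rho(2) - phi_22 rho(1)] / [1 - phi_21 rho(1) - phi_22 rho(2)]
    numerator   = -0.034 - (-0.195921)(-0.0774) - (-0.111921)(-0.1762) = -0.06888476
    denominator = 1 - (-0.195921)(-0.1762) - (-0.111921)(-0.0774) = 0.9568161
  phi_33 = -0.06888476 / 0.9568161 = -0.072.
Therefore phi_{33} = -0.0720.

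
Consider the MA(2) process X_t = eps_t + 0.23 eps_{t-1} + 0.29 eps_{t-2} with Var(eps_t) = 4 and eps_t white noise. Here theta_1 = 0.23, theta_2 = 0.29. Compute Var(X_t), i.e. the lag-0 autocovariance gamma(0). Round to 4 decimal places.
\gamma(0) = 4.5480

For an MA(q) process X_t = eps_t + sum_i theta_i eps_{t-i} with
Var(eps_t) = sigma^2, the variance is
  gamma(0) = sigma^2 * (1 + sum_i theta_i^2).
  sum_i theta_i^2 = (0.23)^2 + (0.29)^2 = 0.0529 + 0.0841 = 0.137.
  gamma(0) = 4 * (1 + 0.137) = 4 * 1.137 = 4.548, which rounds to 4.5480.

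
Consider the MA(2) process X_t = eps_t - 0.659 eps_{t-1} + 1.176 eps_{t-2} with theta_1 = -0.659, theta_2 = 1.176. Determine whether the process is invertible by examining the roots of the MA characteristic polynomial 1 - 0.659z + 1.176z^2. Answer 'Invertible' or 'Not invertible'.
\text{Not invertible}

The MA(q) characteristic polynomial is P(z) = 1 - 0.659z + 1.176z^2.
Invertibility requires all roots to lie outside the unit circle, i.e. |z| > 1 for every root.
Set 1 + (-0.659) z + (1.176) z^2 = 0, i.e. a z^2 + b z + c = 0 with a = 1.176, b = -0.659, c = 1.
Discriminant D = b^2 - 4ac = (-0.659)^2 - 4*(1.176)*1 = 0.434281 - (4.704) = -4.269719.
D < 0, so the roots are the complex-conjugate pair z = (-b +/- i sqrt(-D)) / (2a) = 0.2802 +/- 0.8785i.
For a conjugate pair |z|^2 = z * conj(z) = (product of roots) = c/a = 1/(1.176) = 0.85034, so |z| = sqrt(0.85034) = 0.9221 for both roots.
Moduli of all roots: 0.9221, 0.9221.
All moduli strictly greater than 1? No.
Verdict: Not invertible.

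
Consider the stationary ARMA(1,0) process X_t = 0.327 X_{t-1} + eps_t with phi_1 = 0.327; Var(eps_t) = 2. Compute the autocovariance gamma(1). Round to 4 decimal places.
\gamma(1) = 0.7323

Multiply the model equation by X_{t-k} and take expectations. With theta_0 = psi_0 = 1 and psi_j the MA(infinity) weights, this gives
  gamma(k) - sum_i phi_i gamma(k-i) = c_k,
  c_k = sigma^2 * sum_{j=k..q} theta_j psi_{j-k}   (c_k = 0 for k > q),
using gamma(-m) = gamma(m).
Pure AR (q = 0): c_0 = sigma^2 = 2, c_k = 0 for k >= 1.
Equations for k = 0 and k = 1 (AR order 1):
  gamma(0) = phi_1 gamma(1) + c_0
  gamma(1) = phi_1 gamma(0) + c_1
Substituting the second into the first: gamma(0) (1 - phi_1^2) = c_0 + phi_1 c_1, so
  gamma(0) = c_0 / (1 - phi_1^2) = 2 / (1 - (0.327)^2) = 2 / 0.893071 = 2.239464.
  gamma(1) = phi_1 gamma(0) = (0.327)(2.239464) = 0.732305.
Therefore gamma(1) = 0.7323 (to 4 decimal places).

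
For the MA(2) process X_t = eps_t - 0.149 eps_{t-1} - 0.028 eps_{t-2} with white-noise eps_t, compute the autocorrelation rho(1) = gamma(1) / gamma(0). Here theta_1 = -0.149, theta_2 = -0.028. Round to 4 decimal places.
\rho(1) = -0.1416

For an MA(q) process with theta_0 = 1, the autocovariance is
  gamma(k) = sigma^2 * sum_{i=0..q-k} theta_i * theta_{i+k},
and rho(k) = gamma(k) / gamma(0). Sigma^2 cancels.
  numerator   = (1)*(-0.149) + (-0.149)*(-0.028) = -0.144828.
  denominator = (1)^2 + (-0.149)^2 + (-0.028)^2 = 1.022985.
  rho(1) = -0.144828 / 1.022985 = -0.1416.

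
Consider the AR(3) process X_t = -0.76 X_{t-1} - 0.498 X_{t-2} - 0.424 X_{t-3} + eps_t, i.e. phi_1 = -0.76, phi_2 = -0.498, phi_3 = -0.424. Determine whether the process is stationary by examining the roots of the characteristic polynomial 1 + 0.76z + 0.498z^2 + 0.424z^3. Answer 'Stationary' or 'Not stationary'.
\text{Stationary}

The AR(p) characteristic polynomial is P(z) = 1 + 0.76z + 0.498z^2 + 0.424z^3.
Stationarity requires all roots to lie outside the unit circle, i.e. |z| > 1 for every root.
Degree 3: look for a simple real root z0 first, then factor out (1 - z/z0) and solve the remaining quadratic.
Testing z0 = -1.25: P(-1.25) = 1 + (0.76)(-1.25) + (0.498)(-1.25)^2 + (0.424)(-1.25)^3
  = 1 + (-0.95) + (0.778125) + (-0.828125) = 0.  So z_0 = -1.25 is a root, |z_0| = 1.25.
Divide out the factor (1 + 0.8 z) = (1 - z/z0) (since 1/z0 = -0.8):
  P(z) = (1 + 0.8 z)(1 + (-0.04) z + (0.53) z^2)
  [check: z-coef -0.04 - (-0.8) = 0.76; z^2-coef 0.53 - (-0.8)(-0.04) = 0.498; z^3-coef -(-0.8)(0.53) = 0.424.]
Remaining roots from the quadratic factor 1 + (-0.04) z + (0.53) z^2:
  Set 1 + (-0.04) z + (0.53) z^2 = 0, i.e. a z^2 + b z + c = 0 with a = 0.53, b = -0.04, c = 1.
  Discriminant D = b^2 - 4ac = (-0.04)^2 - 4*(0.53)*1 = 0.0016 - (2.12) = -2.1184.
  D < 0, so the roots are the complex-conjugate pair z = (-b +/- i sqrt(-D)) / (2a) = 0.0377 +/- 1.3731i.
  For a conjugate pair |z|^2 = z * conj(z) = (product of roots) = c/a = 1/(0.53) = 1.886792, so |z| = sqrt(1.886792) = 1.3736 for both roots.
Moduli of all roots: 1.2500, 1.3736, 1.3736.
All moduli strictly greater than 1? Yes.
Verdict: Stationary.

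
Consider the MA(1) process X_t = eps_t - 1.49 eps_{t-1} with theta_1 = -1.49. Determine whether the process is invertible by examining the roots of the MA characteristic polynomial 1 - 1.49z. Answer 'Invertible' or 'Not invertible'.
\text{Not invertible}

The MA(q) characteristic polynomial is P(z) = 1 - 1.49z.
Invertibility requires all roots to lie outside the unit circle, i.e. |z| > 1 for every root.
This is linear in z: 1 + (-1.49) z = 0  =>  z = -1/(-1.49) = 0.671141,  |z| = 0.671141.
Moduli of all roots: 0.6711.
All moduli strictly greater than 1? No.
Verdict: Not invertible.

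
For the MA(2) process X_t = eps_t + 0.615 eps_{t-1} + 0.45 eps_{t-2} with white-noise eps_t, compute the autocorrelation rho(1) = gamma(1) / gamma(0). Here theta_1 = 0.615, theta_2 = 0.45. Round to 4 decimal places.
\rho(1) = 0.5641

For an MA(q) process with theta_0 = 1, the autocovariance is
  gamma(k) = sigma^2 * sum_{i=0..q-k} theta_i * theta_{i+k},
and rho(k) = gamma(k) / gamma(0). Sigma^2 cancels.
  numerator   = (1)*(0.615) + (0.615)*(0.45) = 0.89175.
  denominator = (1)^2 + (0.615)^2 + (0.45)^2 = 1.580725.
  rho(1) = 0.89175 / 1.580725 = 0.5641.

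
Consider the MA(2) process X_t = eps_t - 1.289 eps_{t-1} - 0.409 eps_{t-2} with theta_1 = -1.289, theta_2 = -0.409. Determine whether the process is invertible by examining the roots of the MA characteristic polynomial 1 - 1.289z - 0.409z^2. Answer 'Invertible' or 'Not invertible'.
\text{Not invertible}

The MA(q) characteristic polynomial is P(z) = 1 - 1.289z - 0.409z^2.
Invertibility requires all roots to lie outside the unit circle, i.e. |z| > 1 for every root.
Set 1 + (-1.289) z + (-0.409) z^2 = 0, i.e. a z^2 + b z + c = 0 with a = -0.409, b = -1.289, c = 1.
Discriminant D = b^2 - 4ac = (-1.289)^2 - 4*(-0.409)*1 = 1.661521 - (-1.636) = 3.297521.
D >= 0, so the roots are real: z = (-b +/- sqrt(D)) / (2a) = (1.289 +/- 1.815908) / (-0.818).
  z_1 = (1.289 + 1.815908) / (-0.818) = -3.7957,   |z_1| = 3.7957.
  z_2 = (1.289 - 1.815908) / (-0.818) = 0.6441,   |z_2| = 0.6441.
Moduli of all roots: 3.7957, 0.6441.
All moduli strictly greater than 1? No.
Verdict: Not invertible.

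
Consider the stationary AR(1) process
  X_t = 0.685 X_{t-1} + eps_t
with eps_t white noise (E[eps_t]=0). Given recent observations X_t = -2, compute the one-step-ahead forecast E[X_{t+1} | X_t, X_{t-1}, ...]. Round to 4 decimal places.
E[X_{t+1} \mid \mathcal F_t] = -1.3700

For an AR(p) model X_t = c + sum_i phi_i X_{t-i} + eps_t, the
one-step-ahead conditional mean is
  E[X_{t+1} | X_t, ...] = c + sum_i phi_i X_{t+1-i}.
Substitute known values:
  E[X_{t+1} | ...] = (0.685) * (-2)
                   = -1.3700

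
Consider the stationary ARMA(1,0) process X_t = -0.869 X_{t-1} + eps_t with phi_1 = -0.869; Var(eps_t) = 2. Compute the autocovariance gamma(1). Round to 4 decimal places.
\gamma(1) = -7.0985

Multiply the model equation by X_{t-k} and take expectations. With theta_0 = psi_0 = 1 and psi_j the MA(infinity) weights, this gives
  gamma(k) - sum_i phi_i gamma(k-i) = c_k,
  c_k = sigma^2 * sum_{j=k..q} theta_j psi_{j-k}   (c_k = 0 for k > q),
using gamma(-m) = gamma(m).
Pure AR (q = 0): c_0 = sigma^2 = 2, c_k = 0 for k >= 1.
Equations for k = 0 and k = 1 (AR order 1):
  gamma(0) = phi_1 gamma(1) + c_0
  gamma(1) = phi_1 gamma(0) + c_1
Substituting the second into the first: gamma(0) (1 - phi_1^2) = c_0 + phi_1 c_1, so
  gamma(0) = c_0 / (1 - phi_1^2) = 2 / (1 - (-0.869)^2) = 2 / 0.244839 = 8.168633.
  gamma(1) = phi_1 gamma(0) = (-0.869)(8.168633) = -7.098542.
Therefore gamma(1) = -7.0985 (to 4 decimal places).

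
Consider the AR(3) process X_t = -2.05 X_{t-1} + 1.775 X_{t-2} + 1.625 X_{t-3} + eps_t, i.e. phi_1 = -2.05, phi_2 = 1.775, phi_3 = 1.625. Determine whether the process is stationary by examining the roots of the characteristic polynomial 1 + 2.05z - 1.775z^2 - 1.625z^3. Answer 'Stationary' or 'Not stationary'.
\text{Not stationary}

The AR(p) characteristic polynomial is P(z) = 1 + 2.05z - 1.775z^2 - 1.625z^3.
Stationarity requires all roots to lie outside the unit circle, i.e. |z| > 1 for every root.
Degree 3: look for a simple real root z0 first, then factor out (1 - z/z0) and solve the remaining quadratic.
Testing z0 = -0.4: P(-0.4) = 1 + (2.05)(-0.4) + (-1.775)(-0.4)^2 + (-1.625)(-0.4)^3
  = 1 + (-0.82) + (-0.284) + (0.104) = 0.  So z_0 = -0.4 is a root, |z_0| = 0.4.
Divide out the factor (1 + 2.5 z) = (1 - z/z0) (since 1/z0 = -2.5):
  P(z) = (1 + 2.5 z)(1 + (-0.45) z + (-0.65) z^2)
  [check: z-coef -0.45 - (-2.5) = 2.05; z^2-coef -0.65 - (-2.5)(-0.45) = -1.775; z^3-coef -(-2.5)(-0.65) = -1.625.]
Remaining roots from the quadratic factor 1 + (-0.45) z + (-0.65) z^2:
  Set 1 + (-0.45) z + (-0.65) z^2 = 0, i.e. a z^2 + b z + c = 0 with a = -0.65, b = -0.45, c = 1.
  Discriminant D = b^2 - 4ac = (-0.45)^2 - 4*(-0.65)*1 = 0.2025 - (-2.6) = 2.8025.
  D >= 0, so the roots are real: z = (-b +/- sqrt(D)) / (2a) = (0.45 +/- 1.674067) / (-1.3).
    z_1 = (0.45 + 1.674067) / (-1.3) = -1.6339,   |z_1| = 1.6339.
    z_2 = (0.45 - 1.674067) / (-1.3) = 0.9416,   |z_2| = 0.9416.
Moduli of all roots: 0.4000, 1.6339, 0.9416.
All moduli strictly greater than 1? No.
Verdict: Not stationary.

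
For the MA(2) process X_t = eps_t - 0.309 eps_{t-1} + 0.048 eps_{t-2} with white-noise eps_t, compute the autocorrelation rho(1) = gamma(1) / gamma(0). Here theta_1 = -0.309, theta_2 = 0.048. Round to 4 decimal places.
\rho(1) = -0.2950

For an MA(q) process with theta_0 = 1, the autocovariance is
  gamma(k) = sigma^2 * sum_{i=0..q-k} theta_i * theta_{i+k},
and rho(k) = gamma(k) / gamma(0). Sigma^2 cancels.
  numerator   = (1)*(-0.309) + (-0.309)*(0.048) = -0.323832.
  denominator = (1)^2 + (-0.309)^2 + (0.048)^2 = 1.097785.
  rho(1) = -0.323832 / 1.097785 = -0.2950.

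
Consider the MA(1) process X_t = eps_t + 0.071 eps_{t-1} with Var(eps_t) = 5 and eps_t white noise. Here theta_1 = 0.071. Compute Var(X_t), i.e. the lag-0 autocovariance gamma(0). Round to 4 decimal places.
\gamma(0) = 5.0252

For an MA(q) process X_t = eps_t + sum_i theta_i eps_{t-i} with
Var(eps_t) = sigma^2, the variance is
  gamma(0) = sigma^2 * (1 + sum_i theta_i^2).
  sum_i theta_i^2 = (0.071)^2 = 0.005041.
  gamma(0) = 5 * (1 + 0.005041) = 5 * 1.005041 = 5.025205, which rounds to 5.0252.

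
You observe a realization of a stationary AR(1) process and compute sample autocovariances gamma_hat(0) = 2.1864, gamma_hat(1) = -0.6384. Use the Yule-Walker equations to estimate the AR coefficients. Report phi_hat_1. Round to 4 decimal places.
\hat\phi_{1} = -0.2920

The Yule-Walker equations for an AR(p) process read, in matrix form,
  Gamma_p phi = r_p,   with   (Gamma_p)_{ij} = gamma(|i - j|),
                       (r_p)_i = gamma(i),   i,j = 1..p.
Substitute the sample gammas (Toeplitz matrix and right-hand side of size 1):
  Gamma_p = [[2.1864]]
  r_p     = [-0.6384]
With p = 1 this is the single equation gamma(0) phi_1 = gamma(1):
  phi_hat_1 = gamma(1) / gamma(0) = -0.6384 / 2.1864 = -0.2920.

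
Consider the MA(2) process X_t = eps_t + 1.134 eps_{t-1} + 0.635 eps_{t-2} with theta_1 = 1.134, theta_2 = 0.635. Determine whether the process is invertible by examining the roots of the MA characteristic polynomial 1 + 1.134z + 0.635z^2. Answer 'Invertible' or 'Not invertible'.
\text{Invertible}

The MA(q) characteristic polynomial is P(z) = 1 + 1.134z + 0.635z^2.
Invertibility requires all roots to lie outside the unit circle, i.e. |z| > 1 for every root.
Set 1 + (1.134) z + (0.635) z^2 = 0, i.e. a z^2 + b z + c = 0 with a = 0.635, b = 1.134, c = 1.
Discriminant D = b^2 - 4ac = (1.134)^2 - 4*(0.635)*1 = 1.285956 - (2.54) = -1.254044.
D < 0, so the roots are the complex-conjugate pair z = (-b +/- i sqrt(-D)) / (2a) = -0.8929 +/- 0.8818i.
For a conjugate pair |z|^2 = z * conj(z) = (product of roots) = c/a = 1/(0.635) = 1.574803, so |z| = sqrt(1.574803) = 1.2549 for both roots.
Moduli of all roots: 1.2549, 1.2549.
All moduli strictly greater than 1? Yes.
Verdict: Invertible.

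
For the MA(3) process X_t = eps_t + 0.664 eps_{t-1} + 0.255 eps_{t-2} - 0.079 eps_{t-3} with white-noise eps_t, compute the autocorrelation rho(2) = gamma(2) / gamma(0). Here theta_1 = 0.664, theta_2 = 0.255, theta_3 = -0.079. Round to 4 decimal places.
\rho(2) = 0.1339

For an MA(q) process with theta_0 = 1, the autocovariance is
  gamma(k) = sigma^2 * sum_{i=0..q-k} theta_i * theta_{i+k},
and rho(k) = gamma(k) / gamma(0). Sigma^2 cancels.
  numerator   = (1)*(0.255) + (0.664)*(-0.079) = 0.202544.
  denominator = (1)^2 + (0.664)^2 + (0.255)^2 + (-0.079)^2 = 1.512162.
  rho(2) = 0.202544 / 1.512162 = 0.1339.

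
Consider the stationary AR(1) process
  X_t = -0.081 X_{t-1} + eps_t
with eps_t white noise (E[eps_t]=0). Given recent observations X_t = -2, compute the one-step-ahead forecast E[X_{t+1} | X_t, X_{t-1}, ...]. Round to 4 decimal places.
E[X_{t+1} \mid \mathcal F_t] = 0.1620

For an AR(p) model X_t = c + sum_i phi_i X_{t-i} + eps_t, the
one-step-ahead conditional mean is
  E[X_{t+1} | X_t, ...] = c + sum_i phi_i X_{t+1-i}.
Substitute known values:
  E[X_{t+1} | ...] = (-0.081) * (-2)
                   = 0.1620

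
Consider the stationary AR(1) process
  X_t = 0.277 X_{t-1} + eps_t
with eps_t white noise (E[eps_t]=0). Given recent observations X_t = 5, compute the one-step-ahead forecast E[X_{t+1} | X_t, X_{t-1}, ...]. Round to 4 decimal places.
E[X_{t+1} \mid \mathcal F_t] = 1.3850

For an AR(p) model X_t = c + sum_i phi_i X_{t-i} + eps_t, the
one-step-ahead conditional mean is
  E[X_{t+1} | X_t, ...] = c + sum_i phi_i X_{t+1-i}.
Substitute known values:
  E[X_{t+1} | ...] = (0.277) * (5)
                   = 1.3850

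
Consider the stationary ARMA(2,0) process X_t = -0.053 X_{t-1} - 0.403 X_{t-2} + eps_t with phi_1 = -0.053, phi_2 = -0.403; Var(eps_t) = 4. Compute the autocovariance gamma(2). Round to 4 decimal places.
\gamma(2) = -1.9177

Multiply the model equation by X_{t-k} and take expectations. With theta_0 = psi_0 = 1 and psi_j the MA(infinity) weights, this gives
  gamma(k) - sum_i phi_i gamma(k-i) = c_k,
  c_k = sigma^2 * sum_{j=k..q} theta_j psi_{j-k}   (c_k = 0 for k > q),
using gamma(-m) = gamma(m).
Pure AR (q = 0): c_0 = sigma^2 = 4, c_k = 0 for k >= 1.
Equations for k = 0, 1, 2 (AR order 2, c_2 = 0):
  (E0) gamma(0) = phi_1 gamma(1) + phi_2 gamma(2) + c_0
  (E1) gamma(1) = phi_1 gamma(0) + phi_2 gamma(1) + c_1
  (E2) gamma(2) = phi_1 gamma(1) + phi_2 gamma(0)
From (E1): gamma(1) = A gamma(0) + B with
  A = phi_1 / (1 - phi_2) = -0.053 / 1.403 = -0.037776,   B = c_1 / (1 - phi_2) = 0 / 1.403 = 0.
Insert (E2) into (E0): gamma(0) (1 - phi_2^2) = phi_1 (1 + phi_2) gamma(1) + c_0.
  phi_1 (1 + phi_2) = (-0.053)(0.597) = -0.031641,   1 - phi_2^2 = 0.837591.
Replace gamma(1) by A gamma(0) + B and collect gamma(0):
  gamma(0) [0.837591 - (-0.031641)(-0.037776)] = c_0 = 4
  gamma(0) * 0.836396 = 4
  gamma(0) = 4 / 0.836396 = 4.782425.
  gamma(1) = A gamma(0) = (-0.037776)(4.782425) = -0.180662.
  gamma(2) = phi_1 gamma(1) + phi_2 gamma(0) = (-0.053)(-0.180662) + (-0.403)(4.782425) = -1.917742.
Therefore gamma(2) = -1.9177 (to 4 decimal places).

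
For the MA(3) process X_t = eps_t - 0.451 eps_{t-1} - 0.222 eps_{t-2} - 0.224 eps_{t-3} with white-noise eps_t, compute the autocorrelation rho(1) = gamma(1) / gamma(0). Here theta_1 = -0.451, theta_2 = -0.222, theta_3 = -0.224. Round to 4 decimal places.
\rho(1) = -0.2311

For an MA(q) process with theta_0 = 1, the autocovariance is
  gamma(k) = sigma^2 * sum_{i=0..q-k} theta_i * theta_{i+k},
and rho(k) = gamma(k) / gamma(0). Sigma^2 cancels.
  numerator   = (1)*(-0.451) + (-0.451)*(-0.222) + (-0.222)*(-0.224) = -0.30115.
  denominator = (1)^2 + (-0.451)^2 + (-0.222)^2 + (-0.224)^2 = 1.302861.
  rho(1) = -0.30115 / 1.302861 = -0.2311.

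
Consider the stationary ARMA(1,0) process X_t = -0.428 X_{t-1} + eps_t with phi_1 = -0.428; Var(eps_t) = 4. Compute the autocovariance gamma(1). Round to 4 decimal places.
\gamma(1) = -2.0959

Multiply the model equation by X_{t-k} and take expectations. With theta_0 = psi_0 = 1 and psi_j the MA(infinity) weights, this gives
  gamma(k) - sum_i phi_i gamma(k-i) = c_k,
  c_k = sigma^2 * sum_{j=k..q} theta_j psi_{j-k}   (c_k = 0 for k > q),
using gamma(-m) = gamma(m).
Pure AR (q = 0): c_0 = sigma^2 = 4, c_k = 0 for k >= 1.
Equations for k = 0 and k = 1 (AR order 1):
  gamma(0) = phi_1 gamma(1) + c_0
  gamma(1) = phi_1 gamma(0) + c_1
Substituting the second into the first: gamma(0) (1 - phi_1^2) = c_0 + phi_1 c_1, so
  gamma(0) = c_0 / (1 - phi_1^2) = 4 / (1 - (-0.428)^2) = 4 / 0.816816 = 4.897064.
  gamma(1) = phi_1 gamma(0) = (-0.428)(4.897064) = -2.095943.
Therefore gamma(1) = -2.0959 (to 4 decimal places).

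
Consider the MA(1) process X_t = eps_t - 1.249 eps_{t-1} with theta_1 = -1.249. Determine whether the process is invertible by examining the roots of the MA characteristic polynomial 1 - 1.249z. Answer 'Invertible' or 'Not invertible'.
\text{Not invertible}

The MA(q) characteristic polynomial is P(z) = 1 - 1.249z.
Invertibility requires all roots to lie outside the unit circle, i.e. |z| > 1 for every root.
This is linear in z: 1 + (-1.249) z = 0  =>  z = -1/(-1.249) = 0.800641,  |z| = 0.800641.
Moduli of all roots: 0.8006.
All moduli strictly greater than 1? No.
Verdict: Not invertible.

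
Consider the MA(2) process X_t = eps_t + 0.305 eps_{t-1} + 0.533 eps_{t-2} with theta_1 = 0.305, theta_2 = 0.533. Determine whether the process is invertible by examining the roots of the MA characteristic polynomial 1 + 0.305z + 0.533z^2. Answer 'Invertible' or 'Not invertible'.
\text{Invertible}

The MA(q) characteristic polynomial is P(z) = 1 + 0.305z + 0.533z^2.
Invertibility requires all roots to lie outside the unit circle, i.e. |z| > 1 for every root.
Set 1 + (0.305) z + (0.533) z^2 = 0, i.e. a z^2 + b z + c = 0 with a = 0.533, b = 0.305, c = 1.
Discriminant D = b^2 - 4ac = (0.305)^2 - 4*(0.533)*1 = 0.093025 - (2.132) = -2.038975.
D < 0, so the roots are the complex-conjugate pair z = (-b +/- i sqrt(-D)) / (2a) = -0.2861 +/- 1.3395i.
For a conjugate pair |z|^2 = z * conj(z) = (product of roots) = c/a = 1/(0.533) = 1.876173, so |z| = sqrt(1.876173) = 1.3697 for both roots.
Moduli of all roots: 1.3697, 1.3697.
All moduli strictly greater than 1? Yes.
Verdict: Invertible.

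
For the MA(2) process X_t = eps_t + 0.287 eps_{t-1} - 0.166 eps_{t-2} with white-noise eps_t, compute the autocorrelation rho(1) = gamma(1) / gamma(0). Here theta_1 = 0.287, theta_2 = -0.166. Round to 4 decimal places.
\rho(1) = 0.2157

For an MA(q) process with theta_0 = 1, the autocovariance is
  gamma(k) = sigma^2 * sum_{i=0..q-k} theta_i * theta_{i+k},
and rho(k) = gamma(k) / gamma(0). Sigma^2 cancels.
  numerator   = (1)*(0.287) + (0.287)*(-0.166) = 0.239358.
  denominator = (1)^2 + (0.287)^2 + (-0.166)^2 = 1.109925.
  rho(1) = 0.239358 / 1.109925 = 0.2157.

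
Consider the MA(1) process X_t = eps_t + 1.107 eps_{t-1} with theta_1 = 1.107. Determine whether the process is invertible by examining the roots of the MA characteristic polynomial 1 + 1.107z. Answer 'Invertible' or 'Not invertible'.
\text{Not invertible}

The MA(q) characteristic polynomial is P(z) = 1 + 1.107z.
Invertibility requires all roots to lie outside the unit circle, i.e. |z| > 1 for every root.
This is linear in z: 1 + (1.107) z = 0  =>  z = -1/(1.107) = -0.903342,  |z| = 0.903342.
Moduli of all roots: 0.9033.
All moduli strictly greater than 1? No.
Verdict: Not invertible.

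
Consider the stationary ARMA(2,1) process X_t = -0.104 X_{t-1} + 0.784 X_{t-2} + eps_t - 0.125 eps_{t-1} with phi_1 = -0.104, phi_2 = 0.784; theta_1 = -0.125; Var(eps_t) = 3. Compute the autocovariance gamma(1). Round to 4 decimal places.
\gamma(1) = -7.2794

Multiply the model equation by X_{t-k} and take expectations. With theta_0 = psi_0 = 1 and psi_j the MA(infinity) weights, this gives
  gamma(k) - sum_i phi_i gamma(k-i) = c_k,
  c_k = sigma^2 * sum_{j=k..q} theta_j psi_{j-k}   (c_k = 0 for k > q),
using gamma(-m) = gamma(m).
psi-weights needed (psi_j = theta_j + sum_i phi_i psi_{j-i}):
  psi_1 = theta_1 + phi_1 = -0.125 + (-0.104) = -0.229
Right-hand sides:
  c_0 = sigma^2 (1 + theta_1 psi_1) = 3 * (1 + (-0.125)(-0.229)) = 3 * 1.028625 = 3.085875
  c_1 = sigma^2 theta_1 = 3 * (-0.125) = -0.375
  c_2 = 0
Equations for k = 0, 1, 2 (AR order 2, c_2 = 0):
  (E0) gamma(0) = phi_1 gamma(1) + phi_2 gamma(2) + c_0
  (E1) gamma(1) = phi_1 gamma(0) + phi_2 gamma(1) + c_1
  (E2) gamma(2) = phi_1 gamma(1) + phi_2 gamma(0)
From (E1): gamma(1) = A gamma(0) + B with
  A = phi_1 / (1 - phi_2) = -0.104 / 0.216 = -0.481481,   B = c_1 / (1 - phi_2) = -0.375 / 0.216 = -1.736111.
Insert (E2) into (E0): gamma(0) (1 - phi_2^2) = phi_1 (1 + phi_2) gamma(1) + c_0.
  phi_1 (1 + phi_2) = (-0.104)(1.784) = -0.185536,   1 - phi_2^2 = 0.385344.
Replace gamma(1) by A gamma(0) + B and collect gamma(0):
  gamma(0) [0.385344 - (-0.185536)(-0.481481)] = (-0.185536)(-1.736111) + 3.085875
  gamma(0) * 0.296012 = 3.407986
  gamma(0) = 3.407986 / 0.296012 = 11.513006.
  gamma(1) = A gamma(0) + B = (-0.481481)(11.513006) + (-1.736111) = -7.27941.
Therefore gamma(1) = -7.2794 (to 4 decimal places).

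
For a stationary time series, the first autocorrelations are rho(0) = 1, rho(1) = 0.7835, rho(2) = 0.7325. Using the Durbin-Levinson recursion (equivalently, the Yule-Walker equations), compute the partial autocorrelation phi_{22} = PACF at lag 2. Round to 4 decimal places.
\phi_{22} = 0.3072

The PACF at lag k is phi_{kk}, the last component of the solution
to the Yule-Walker system G_k phi = r_k where
  (G_k)_{ij} = rho(|i - j|), (r_k)_i = rho(i), i,j = 1..k.
Equivalently, Durbin-Levinson gives phi_{kk} iteratively:
  phi_{11} = rho(1)
  phi_{kk} = [rho(k) - sum_{j=1..k-1} phi_{k-1,j} rho(k-j)]
            / [1 - sum_{j=1..k-1} phi_{k-1,j} rho(j)],
  phi_{k,j} = phi_{k-1,j} - phi_{kk} phi_{k-1,k-j},  j = 1..k-1.
Step k = 1:
  phi_11 = rho(1) = 0.7835.
Step k = 2:
  phi_22 = [rho(2) - phi_11 rho(1)] / [1 - phi_11 rho(1)] = [0.7325 - (0.7835)(0.7835)] / [1 - (0.7835)(0.7835)]
         = 0.11862775 / 0.38612775 = 0.3072.
Therefore phi_{22} = 0.3072.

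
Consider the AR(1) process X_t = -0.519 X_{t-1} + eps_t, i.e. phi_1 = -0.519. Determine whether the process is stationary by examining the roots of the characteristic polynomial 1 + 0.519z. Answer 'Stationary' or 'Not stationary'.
\text{Stationary}

The AR(p) characteristic polynomial is P(z) = 1 + 0.519z.
Stationarity requires all roots to lie outside the unit circle, i.e. |z| > 1 for every root.
This is linear in z: 1 + (0.519) z = 0  =>  z = -1/(0.519) = -1.926782,  |z| = 1.926782.
Moduli of all roots: 1.9268.
All moduli strictly greater than 1? Yes.
Verdict: Stationary.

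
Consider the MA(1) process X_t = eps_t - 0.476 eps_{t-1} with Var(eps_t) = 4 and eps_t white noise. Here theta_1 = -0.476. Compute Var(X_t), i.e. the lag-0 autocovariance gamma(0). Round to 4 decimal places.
\gamma(0) = 4.9063

For an MA(q) process X_t = eps_t + sum_i theta_i eps_{t-i} with
Var(eps_t) = sigma^2, the variance is
  gamma(0) = sigma^2 * (1 + sum_i theta_i^2).
  sum_i theta_i^2 = (-0.476)^2 = 0.226576.
  gamma(0) = 4 * (1 + 0.226576) = 4 * 1.226576 = 4.906304, which rounds to 4.9063.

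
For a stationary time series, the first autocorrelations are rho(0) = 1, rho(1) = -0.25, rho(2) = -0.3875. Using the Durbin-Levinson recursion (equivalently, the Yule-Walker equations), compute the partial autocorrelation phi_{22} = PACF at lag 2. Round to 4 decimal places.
\phi_{22} = -0.4800

The PACF at lag k is phi_{kk}, the last component of the solution
to the Yule-Walker system G_k phi = r_k where
  (G_k)_{ij} = rho(|i - j|), (r_k)_i = rho(i), i,j = 1..k.
Equivalently, Durbin-Levinson gives phi_{kk} iteratively:
  phi_{11} = rho(1)
  phi_{kk} = [rho(k) - sum_{j=1..k-1} phi_{k-1,j} rho(k-j)]
            / [1 - sum_{j=1..k-1} phi_{k-1,j} rho(j)],
  phi_{k,j} = phi_{k-1,j} - phi_{kk} phi_{k-1,k-j},  j = 1..k-1.
Step k = 1:
  phi_11 = rho(1) = -0.25.
Step k = 2:
  phi_22 = [rho(2) - phi_11 rho(1)] / [1 - phi_11 rho(1)] = [-0.3875 - (-0.25)(-0.25)] / [1 - (-0.25)(-0.25)]
         = -0.45 / 0.9375 = -0.48.
Therefore phi_{22} = -0.4800.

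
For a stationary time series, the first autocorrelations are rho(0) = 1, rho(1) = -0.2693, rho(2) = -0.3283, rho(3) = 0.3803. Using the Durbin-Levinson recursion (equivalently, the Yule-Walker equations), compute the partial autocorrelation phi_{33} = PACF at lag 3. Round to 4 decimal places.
\phi_{33} = 0.1820

The PACF at lag k is phi_{kk}, the last component of the solution
to the Yule-Walker system G_k phi = r_k where
  (G_k)_{ij} = rho(|i - j|), (r_k)_i = rho(i), i,j = 1..k.
Equivalently, Durbin-Levinson gives phi_{kk} iteratively:
  phi_{11} = rho(1)
  phi_{kk} = [rho(k) - sum_{j=1..k-1} phi_{k-1,j} rho(k-j)]
            / [1 - sum_{j=1..k-1} phi_{k-1,j} rho(j)],
  phi_{k,j} = phi_{k-1,j} - phi_{kk} phi_{k-1,k-j},  j = 1..k-1.
Step k = 1:
  phi_11 = rho(1) = -0.2693.
Step k = 2:
  phi_22 = [rho(2) - phi_11 rho(1)] / [1 - phi_11 rho(1)] = [-0.3283 - (-0.2693)(-0.2693)] / [1 - (-0.2693)(-0.2693)]
         = -0.40082249 / 0.92747751 = -0.432164.
  Update: phi_21 = phi_11 - phi_22 phi_11 = -0.2693 - (-0.432164)(-0.2693) = -0.385682.
Step k = 3:
  phi_33 = [rho(3) - phi_21 rho(2) - phi_22 rho(1)] / [1 - phi_21 rho(1) - phi_22 rho(2)]
    numerator   = 0.3803 - (-0.385682)(-0.3283) - (-0.432164)(-0.2693) = 0.13729887
    denominator = 1 - (-0.385682)(-0.2693) - (-0.432164)(-0.3283) = 0.75425642
  phi_33 = 0.13729887 / 0.75425642 = 0.182.
Therefore phi_{33} = 0.1820.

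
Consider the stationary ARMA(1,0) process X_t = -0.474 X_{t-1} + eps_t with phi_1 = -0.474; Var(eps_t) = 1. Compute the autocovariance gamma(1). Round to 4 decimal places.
\gamma(1) = -0.6114

Multiply the model equation by X_{t-k} and take expectations. With theta_0 = psi_0 = 1 and psi_j the MA(infinity) weights, this gives
  gamma(k) - sum_i phi_i gamma(k-i) = c_k,
  c_k = sigma^2 * sum_{j=k..q} theta_j psi_{j-k}   (c_k = 0 for k > q),
using gamma(-m) = gamma(m).
Pure AR (q = 0): c_0 = sigma^2 = 1, c_k = 0 for k >= 1.
Equations for k = 0 and k = 1 (AR order 1):
  gamma(0) = phi_1 gamma(1) + c_0
  gamma(1) = phi_1 gamma(0) + c_1
Substituting the second into the first: gamma(0) (1 - phi_1^2) = c_0 + phi_1 c_1, so
  gamma(0) = c_0 / (1 - phi_1^2) = 1 / (1 - (-0.474)^2) = 1 / 0.775324 = 1.289783.
  gamma(1) = phi_1 gamma(0) = (-0.474)(1.289783) = -0.611357.
Therefore gamma(1) = -0.6114 (to 4 decimal places).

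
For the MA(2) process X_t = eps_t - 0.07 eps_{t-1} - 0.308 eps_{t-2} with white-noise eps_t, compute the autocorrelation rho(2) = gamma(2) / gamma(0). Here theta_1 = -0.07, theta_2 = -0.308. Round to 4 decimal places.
\rho(2) = -0.2801

For an MA(q) process with theta_0 = 1, the autocovariance is
  gamma(k) = sigma^2 * sum_{i=0..q-k} theta_i * theta_{i+k},
and rho(k) = gamma(k) / gamma(0). Sigma^2 cancels.
  numerator   = (1)*(-0.308) = -0.308.
  denominator = (1)^2 + (-0.07)^2 + (-0.308)^2 = 1.099764.
  rho(2) = -0.308 / 1.099764 = -0.2801.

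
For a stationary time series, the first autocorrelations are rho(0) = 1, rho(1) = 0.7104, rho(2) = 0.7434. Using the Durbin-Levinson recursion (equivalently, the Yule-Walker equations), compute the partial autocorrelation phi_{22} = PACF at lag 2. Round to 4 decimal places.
\phi_{22} = 0.4820

The PACF at lag k is phi_{kk}, the last component of the solution
to the Yule-Walker system G_k phi = r_k where
  (G_k)_{ij} = rho(|i - j|), (r_k)_i = rho(i), i,j = 1..k.
Equivalently, Durbin-Levinson gives phi_{kk} iteratively:
  phi_{11} = rho(1)
  phi_{kk} = [rho(k) - sum_{j=1..k-1} phi_{k-1,j} rho(k-j)]
            / [1 - sum_{j=1..k-1} phi_{k-1,j} rho(j)],
  phi_{k,j} = phi_{k-1,j} - phi_{kk} phi_{k-1,k-j},  j = 1..k-1.
Step k = 1:
  phi_11 = rho(1) = 0.7104.
Step k = 2:
  phi_22 = [rho(2) - phi_11 rho(1)] / [1 - phi_11 rho(1)] = [0.7434 - (0.7104)(0.7104)] / [1 - (0.7104)(0.7104)]
         = 0.23873184 / 0.49533184 = 0.482.
Therefore phi_{22} = 0.4820.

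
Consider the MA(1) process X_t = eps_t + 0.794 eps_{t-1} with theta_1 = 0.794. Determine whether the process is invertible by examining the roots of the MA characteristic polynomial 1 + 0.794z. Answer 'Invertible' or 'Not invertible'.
\text{Invertible}

The MA(q) characteristic polynomial is P(z) = 1 + 0.794z.
Invertibility requires all roots to lie outside the unit circle, i.e. |z| > 1 for every root.
This is linear in z: 1 + (0.794) z = 0  =>  z = -1/(0.794) = -1.259446,  |z| = 1.259446.
Moduli of all roots: 1.2594.
All moduli strictly greater than 1? Yes.
Verdict: Invertible.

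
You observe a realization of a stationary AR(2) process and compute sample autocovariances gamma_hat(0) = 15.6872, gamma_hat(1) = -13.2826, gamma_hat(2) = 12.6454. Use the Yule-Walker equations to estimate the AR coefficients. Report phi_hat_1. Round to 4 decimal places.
\hat\phi_{1} = -0.5800

The Yule-Walker equations for an AR(p) process read, in matrix form,
  Gamma_p phi = r_p,   with   (Gamma_p)_{ij} = gamma(|i - j|),
                       (r_p)_i = gamma(i),   i,j = 1..p.
Substitute the sample gammas (Toeplitz matrix and right-hand side of size 2):
  Gamma_p = [[15.6872, -13.2826], [-13.2826, 15.6872]]
  r_p     = [-13.2826, 12.6454]
Written out:
  15.6872 phi_1 - 13.2826 phi_2 = -13.2826
  -13.2826 phi_1 + 15.6872 phi_2 = 12.6454
Solve by Cramer's rule:
  det = gamma(0)^2 - gamma(1)^2 = (15.6872)^2 - (-13.2826)^2 = 246.08824384 - 176.42746276 = 69.66078108
  phi_hat_1 = [gamma(1) gamma(0) - gamma(1) gamma(2)] / det = [(-13.2826)(15.6872) - (-13.2826)(12.6454)] / 69.66078108 = -40.40301268 / 69.66078108 = -0.58
  phi_hat_2 = [gamma(0) gamma(2) - gamma(1)^2] / det = [(15.6872)(12.6454) - (-13.2826)^2] / 69.66078108 = 21.94345612 / 69.66078108 = 0.315
So phi_hat = [-0.5800, 0.3150].
Therefore phi_hat_1 = -0.5800.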